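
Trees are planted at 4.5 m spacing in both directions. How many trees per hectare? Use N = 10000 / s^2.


N = 10000 / 4.5^2 = 10000 / 20.25 = 493.827 ≈ 494 trees/ha

494 trees/ha


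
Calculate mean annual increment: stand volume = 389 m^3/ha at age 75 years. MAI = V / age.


MAI = 389 / 75 = 5.1867 ≈ 5.19 m^3/ha/yr

5.19 m^3/ha/yr


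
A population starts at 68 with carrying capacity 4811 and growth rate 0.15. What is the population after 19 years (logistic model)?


(K - N0)/N0 = (4811 - 68)/68 = 4743/68 = 69.7500
r*t = 0.15 * 19 = 2.85; exp(-2.85) = 0.0578443
69.7500 * 0.0578443 = 4.03464
1 + 4.03464 = 5.03464
N = 4811 / 5.03464 = 955.580 ≈ 956

956


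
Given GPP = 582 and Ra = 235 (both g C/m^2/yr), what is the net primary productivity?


NPP = GPP - Ra = 582 - 235 = 347 g C/m^2/yr

347 g C/m^2/yr


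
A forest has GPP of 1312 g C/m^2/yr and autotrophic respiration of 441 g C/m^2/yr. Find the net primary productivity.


NPP = GPP - Ra = 1312 - 441 = 871 g C/m^2/yr

871 g C/m^2/yr


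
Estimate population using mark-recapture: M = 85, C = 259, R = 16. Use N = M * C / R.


N = M * C / R = 85 * 259 / 16 = 22015 / 16 = 1375.94 ≈ 1376

1376 individuals


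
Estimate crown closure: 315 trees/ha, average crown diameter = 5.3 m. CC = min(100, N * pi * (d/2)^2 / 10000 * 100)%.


(d/2)^2 = (5.3/2)^2 = 2.65^2 = 7.0225
Crown area = 3.141593 * 7.0225 = 22.0618 m^2
N * area / 10000 * 100 = 315 * 22.0618 / 10000 * 100 = 69.4947
CC = min(100, 69.4947) = 69.4947 ≈ 69.5%

69.5%


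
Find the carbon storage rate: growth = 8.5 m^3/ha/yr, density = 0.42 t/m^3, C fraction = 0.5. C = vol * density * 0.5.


C = 8.5 * 0.42 * 0.5 = 1.785 ≈ 1.79 t C/ha/yr

1.79 t C/ha/yr


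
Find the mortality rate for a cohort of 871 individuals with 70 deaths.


Mortality rate = 70 / 871 = 0.080367 ≈ 0.0804

0.0804


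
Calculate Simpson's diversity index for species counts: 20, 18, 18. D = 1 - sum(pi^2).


Total N = 20 + 18 + 18 = 56
Per-species terms:
  p = 20/56 = 0.357143; p^2 = 0.357143^2 = 0.127551
  p = 18/56 = 0.321429; p^2 = 0.321429^2 = 0.103317
  p = 18/56 = 0.321429; p^2 = 0.321429^2 = 0.103317
sum(p^2) = 0.127551 + 0.103317 + 0.103317 = 0.334185
D = 1 - 0.334185 = 0.665815 ≈ 0.6658

0.6658


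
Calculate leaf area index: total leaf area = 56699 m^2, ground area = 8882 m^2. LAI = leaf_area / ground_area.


LAI = 56699 / 8882 = 6.3836 ≈ 6.38

6.38


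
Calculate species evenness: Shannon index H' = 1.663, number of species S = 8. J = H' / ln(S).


ln(8) = 2.07944
J = H' / ln(S) = 1.663 / 2.07944 = 0.799735 ≈ 0.7997

0.7997


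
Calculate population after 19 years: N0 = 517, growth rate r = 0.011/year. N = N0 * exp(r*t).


r*t = 0.011 * 19 = 0.209
exp(0.209) = 1.23244
N = 517 * 1.23244 = 637.171 ≈ 637

637


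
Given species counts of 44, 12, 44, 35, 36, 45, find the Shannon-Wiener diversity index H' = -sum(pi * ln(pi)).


Total N = 44 + 12 + 44 + 35 + 36 + 45 = 216
Per-species terms:
  p = 44/216 = 0.203704; ln(p) = -1.591087; p*ln(p) = 0.203704 * (-1.591087) = -0.324111
  p = 12/216 = 0.055556; ln(p) = -2.890364; p*ln(p) = 0.055556 * (-2.890364) = -0.160577
  p = 44/216 = 0.203704; ln(p) = -1.591087; p*ln(p) = 0.203704 * (-1.591087) = -0.324111
  p = 35/216 = 0.162037; ln(p) = -1.819931; p*ln(p) = 0.162037 * (-1.819931) = -0.294896
  p = 36/216 = 0.166667; ln(p) = -1.791757; p*ln(p) = 0.166667 * (-1.791757) = -0.298627
  p = 45/216 = 0.208333; ln(p) = -1.568618; p*ln(p) = 0.208333 * (-1.568618) = -0.326795
sum(p*ln(p)) = (-0.324111) + (-0.160577) + (-0.324111) + (-0.294896) + (-0.298627) + (-0.326795) = -1.729117
H' = -(-1.729117) = 1.729117 ≈ 1.7291

1.7291


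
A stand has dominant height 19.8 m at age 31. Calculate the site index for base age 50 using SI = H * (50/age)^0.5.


50/31 = 1.61290
(1.61290)^0.5 = 1.27000
SI = 19.8 * 1.27000 = 25.1460 ≈ 25.1 m

25.1 m


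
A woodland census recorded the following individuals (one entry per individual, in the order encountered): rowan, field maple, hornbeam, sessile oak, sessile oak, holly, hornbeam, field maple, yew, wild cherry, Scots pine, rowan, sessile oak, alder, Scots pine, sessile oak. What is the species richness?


Total individuals logged = 16
Distinct species (count of individuals): rowan (2), field maple (2), hornbeam (2), sessile oak (4), holly (1), yew (1), wild cherry (1), Scots pine (2), alder (1)
Species richness = number of distinct species = 9

9


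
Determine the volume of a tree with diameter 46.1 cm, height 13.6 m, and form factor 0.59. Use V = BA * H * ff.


(D/200)^2 = (46.1/200)^2 = 0.2305^2 = 0.05313025
BA = 3.141593 * 0.05313025 = 0.166914 m^2
V = 0.166914 * 13.6 * 0.59 = 1.33932 ≈ 1.339 m^3

1.339 m^3


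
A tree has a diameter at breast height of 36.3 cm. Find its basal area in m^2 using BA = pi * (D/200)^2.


D/200 = 36.3/200 = 0.1815 m
(D/200)^2 = 0.1815^2 = 0.03294225
BA = 3.141593 * 0.03294225 = 0.103491 ≈ 0.1035 m^2

0.1035 m^2


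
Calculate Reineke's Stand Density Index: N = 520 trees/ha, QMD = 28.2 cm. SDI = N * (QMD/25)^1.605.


QMD/25 = 28.2/25 = 1.128
(1.128)^1.605 = exp(1.605 * ln(1.128)) = exp(1.605 * 0.120446) = exp(0.193316) = 1.21327
SDI = 520 * 1.21327 = 630.900 ≈ 631

631


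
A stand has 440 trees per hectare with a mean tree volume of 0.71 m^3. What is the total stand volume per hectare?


V_stand = 440 * 0.71 = 312.4 m^3/ha

312.4 m^3/ha


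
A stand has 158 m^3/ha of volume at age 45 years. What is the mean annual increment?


MAI = 158 / 45 = 3.5111 ≈ 3.51 m^3/ha/yr

3.51 m^3/ha/yr


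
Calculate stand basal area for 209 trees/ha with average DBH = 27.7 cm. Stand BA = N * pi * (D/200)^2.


(D/200)^2 = (27.7/200)^2 = 0.1385^2 = 0.01918225
Individual BA = 3.141593 * 0.01918225 = 0.0602628 m^2
Stand BA = 209 * 0.0602628 = 12.5949 ≈ 12.59 m^2/ha

12.59 m^2/ha


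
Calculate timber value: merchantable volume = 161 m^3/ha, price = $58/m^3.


Value = 161 * 58 = $9338/ha

$9338/ha


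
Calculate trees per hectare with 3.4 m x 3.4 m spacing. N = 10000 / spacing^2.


N = 10000 / 3.4^2 = 10000 / 11.56 = 865.052 ≈ 865 trees/ha

865 trees/ha


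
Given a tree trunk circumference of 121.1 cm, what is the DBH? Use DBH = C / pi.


DBH = C / pi = 121.1 / 3.141593 = 38.5473 ≈ 38.55 cm

38.55 cm


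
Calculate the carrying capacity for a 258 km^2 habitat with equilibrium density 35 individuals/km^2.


K = 35 * 258 = 9030 individuals

9030 individuals


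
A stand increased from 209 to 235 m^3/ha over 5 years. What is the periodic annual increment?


PAI = (V2 - V1) / period = (235 - 209) / 5 = 26 / 5 = 5.20 m^3/ha/yr

5.20 m^3/ha/yr


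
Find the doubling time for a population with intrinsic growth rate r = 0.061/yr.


td = ln(2) / 0.061 = 0.693147 / 0.061 = 11.3631 ≈ 11.4 years

11.4 years


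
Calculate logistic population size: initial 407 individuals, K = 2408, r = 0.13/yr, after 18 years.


(K - N0)/N0 = (2408 - 407)/407 = 2001/407 = 4.91646
r*t = 0.13 * 18 = 2.34; exp(-2.34) = 0.0963276
4.91646 * 0.0963276 = 0.473591
1 + 0.473591 = 1.47359
N = 2408 / 1.47359 = 1634.10 ≈ 1634

1634


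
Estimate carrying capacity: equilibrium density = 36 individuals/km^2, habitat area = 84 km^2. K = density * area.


K = 36 * 84 = 3024 individuals

3024 individuals


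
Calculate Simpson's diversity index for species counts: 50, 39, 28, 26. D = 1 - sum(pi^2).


Total N = 50 + 39 + 28 + 26 = 143
Per-species terms:
  p = 50/143 = 0.349650; p^2 = 0.349650^2 = 0.122255
  p = 39/143 = 0.272727; p^2 = 0.272727^2 = 0.074380
  p = 28/143 = 0.195804; p^2 = 0.195804^2 = 0.038339
  p = 26/143 = 0.181818; p^2 = 0.181818^2 = 0.033058
sum(p^2) = 0.122255 + 0.074380 + 0.038339 + 0.033058 = 0.268032
D = 1 - 0.268032 = 0.731968 ≈ 0.7320

0.7320


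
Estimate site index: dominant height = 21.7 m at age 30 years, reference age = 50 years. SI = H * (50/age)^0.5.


50/30 = 1.66667
(1.66667)^0.5 = 1.29100
SI = 21.7 * 1.29100 = 28.0147 ≈ 28.0 m

28.0 m


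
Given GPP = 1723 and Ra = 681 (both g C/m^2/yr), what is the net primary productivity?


NPP = GPP - Ra = 1723 - 681 = 1042 g C/m^2/yr

1042 g C/m^2/yr


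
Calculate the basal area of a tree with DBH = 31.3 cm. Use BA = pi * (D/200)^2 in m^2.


D/200 = 31.3/200 = 0.1565 m
(D/200)^2 = 0.1565^2 = 0.02449225
BA = 3.141593 * 0.02449225 = 0.0769447 ≈ 0.0769 m^2

0.0769 m^2


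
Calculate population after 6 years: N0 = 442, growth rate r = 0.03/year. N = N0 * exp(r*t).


r*t = 0.03 * 6 = 0.18
exp(0.18) = 1.19722
N = 442 * 1.19722 = 529.171 ≈ 529

529


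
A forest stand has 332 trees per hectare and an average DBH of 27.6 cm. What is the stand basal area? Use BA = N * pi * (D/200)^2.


(D/200)^2 = (27.6/200)^2 = 0.138^2 = 0.019044
Individual BA = 3.141593 * 0.019044 = 0.0598285 m^2
Stand BA = 332 * 0.0598285 = 19.8631 ≈ 19.86 m^2/ha

19.86 m^2/ha


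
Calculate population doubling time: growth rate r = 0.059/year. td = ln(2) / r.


td = ln(2) / 0.059 = 0.693147 / 0.059 = 11.7483 ≈ 11.7 years

11.7 years


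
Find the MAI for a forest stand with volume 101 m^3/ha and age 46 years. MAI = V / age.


MAI = 101 / 46 = 2.1957 ≈ 2.20 m^3/ha/yr

2.20 m^3/ha/yr


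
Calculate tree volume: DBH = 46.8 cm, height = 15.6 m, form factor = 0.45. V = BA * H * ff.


(D/200)^2 = (46.8/200)^2 = 0.234^2 = 0.054756
BA = 3.141593 * 0.054756 = 0.172021 m^2
V = 0.172021 * 15.6 * 0.45 = 1.20759 ≈ 1.208 m^3

1.208 m^3


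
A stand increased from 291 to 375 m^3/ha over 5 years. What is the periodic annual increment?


PAI = (V2 - V1) / period = (375 - 291) / 5 = 84 / 5 = 16.80 m^3/ha/yr

16.80 m^3/ha/yr


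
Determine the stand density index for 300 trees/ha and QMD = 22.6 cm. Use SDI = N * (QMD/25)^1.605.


QMD/25 = 22.6/25 = 0.904
(0.904)^1.605 = exp(1.605 * ln(0.904)) = exp(1.605 * (-0.100926)) = exp(-0.161986) = 0.850453
SDI = 300 * 0.850453 = 255.136 ≈ 255

255


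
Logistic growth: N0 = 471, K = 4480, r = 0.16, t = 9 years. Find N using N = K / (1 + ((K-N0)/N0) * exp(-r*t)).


(K - N0)/N0 = (4480 - 471)/471 = 4009/471 = 8.51168
r*t = 0.16 * 9 = 1.44; exp(-1.44) = 0.236928
8.51168 * 0.236928 = 2.01666
1 + 2.01666 = 3.01666
N = 4480 / 3.01666 = 1485.09 ≈ 1485

1485


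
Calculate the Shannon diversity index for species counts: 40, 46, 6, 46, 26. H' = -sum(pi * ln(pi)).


Total N = 40 + 46 + 6 + 46 + 26 = 164
Per-species terms:
  p = 40/164 = 0.243902; ln(p) = -1.410989; p*ln(p) = 0.243902 * (-1.410989) = -0.344143
  p = 46/164 = 0.280488; ln(p) = -1.271224; p*ln(p) = 0.280488 * (-1.271224) = -0.356563
  p = 6/164 = 0.036585; ln(p) = -3.308117; p*ln(p) = 0.036585 * (-3.308117) = -0.121027
  p = 46/164 = 0.280488; ln(p) = -1.271224; p*ln(p) = 0.280488 * (-1.271224) = -0.356563
  p = 26/164 = 0.158537; ln(p) = -1.841767; p*ln(p) = 0.158537 * (-1.841767) = -0.291988
sum(p*ln(p)) = (-0.344143) + (-0.356563) + (-0.121027) + (-0.356563) + (-0.291988) = -1.470284
H' = -(-1.470284) = 1.470284 ≈ 1.4703

1.4703


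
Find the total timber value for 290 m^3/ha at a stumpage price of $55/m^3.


Value = 290 * 55 = $15950/ha

$15950/ha


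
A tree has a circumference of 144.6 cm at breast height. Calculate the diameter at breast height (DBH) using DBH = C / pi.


DBH = C / pi = 144.6 / 3.141593 = 46.0276 ≈ 46.03 cm

46.03 cm


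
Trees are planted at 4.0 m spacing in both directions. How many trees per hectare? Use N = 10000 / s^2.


N = 10000 / 4.0^2 = 10000 / 16 = 625.000 ≈ 625 trees/ha

625 trees/ha


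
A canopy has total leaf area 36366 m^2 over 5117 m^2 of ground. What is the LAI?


LAI = 36366 / 5117 = 7.1069 ≈ 7.11

7.11


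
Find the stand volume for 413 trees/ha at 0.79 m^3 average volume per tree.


V_stand = 413 * 0.79 = 326.27 ≈ 326.3 m^3/ha

326.3 m^3/ha


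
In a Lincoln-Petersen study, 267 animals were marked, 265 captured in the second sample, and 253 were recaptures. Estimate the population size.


N = M * C / R = 267 * 265 / 253 = 70755 / 253 = 279.66 ≈ 280

280 individuals


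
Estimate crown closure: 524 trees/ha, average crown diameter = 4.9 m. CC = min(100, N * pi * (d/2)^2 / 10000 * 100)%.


(d/2)^2 = (4.9/2)^2 = 2.45^2 = 6.0025
Crown area = 3.141593 * 6.0025 = 18.8574 m^2
N * area / 10000 * 100 = 524 * 18.8574 / 10000 * 100 = 98.8128
CC = min(100, 98.8128) = 98.8128 ≈ 98.8%

98.8%


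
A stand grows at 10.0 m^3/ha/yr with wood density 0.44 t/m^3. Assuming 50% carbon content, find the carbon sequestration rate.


C = 10.0 * 0.44 * 0.5 = 2.20 t C/ha/yr

2.20 t C/ha/yr


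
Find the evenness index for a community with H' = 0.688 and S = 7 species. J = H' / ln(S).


ln(7) = 1.94591
J = H' / ln(S) = 0.688 / 1.94591 = 0.353562 ≈ 0.3536

0.3536


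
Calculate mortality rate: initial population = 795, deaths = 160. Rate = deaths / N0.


Mortality rate = 160 / 795 = 0.201258 ≈ 0.2013

0.2013


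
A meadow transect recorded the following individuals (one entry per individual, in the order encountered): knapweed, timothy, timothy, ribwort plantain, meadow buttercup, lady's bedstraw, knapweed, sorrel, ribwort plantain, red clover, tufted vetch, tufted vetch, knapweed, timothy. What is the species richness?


Total individuals logged = 14
Distinct species (count of individuals): knapweed (3), timothy (3), ribwort plantain (2), meadow buttercup (1), lady's bedstraw (1), sorrel (1), red clover (1), tufted vetch (2)
Species richness = number of distinct species = 8

8


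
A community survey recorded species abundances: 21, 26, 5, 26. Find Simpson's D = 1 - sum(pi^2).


Total N = 21 + 26 + 5 + 26 = 78
Per-species terms:
  p = 21/78 = 0.269231; p^2 = 0.269231^2 = 0.072485
  p = 26/78 = 0.333333; p^2 = 0.333333^2 = 0.111111
  p = 5/78 = 0.064103; p^2 = 0.064103^2 = 0.004109
  p = 26/78 = 0.333333; p^2 = 0.333333^2 = 0.111111
sum(p^2) = 0.072485 + 0.111111 + 0.004109 + 0.111111 = 0.298816
D = 1 - 0.298816 = 0.701184 ≈ 0.7012

0.7012


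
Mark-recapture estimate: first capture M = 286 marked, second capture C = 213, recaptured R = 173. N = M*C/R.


N = M * C / R = 286 * 213 / 173 = 60918 / 173 = 352.13 ≈ 352

352 individuals


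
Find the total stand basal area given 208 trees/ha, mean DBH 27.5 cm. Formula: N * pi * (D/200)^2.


(D/200)^2 = (27.5/200)^2 = 0.1375^2 = 0.01890625
Individual BA = 3.141593 * 0.01890625 = 0.0593957 m^2
Stand BA = 208 * 0.0593957 = 12.3543 ≈ 12.35 m^2/ha

12.35 m^2/ha


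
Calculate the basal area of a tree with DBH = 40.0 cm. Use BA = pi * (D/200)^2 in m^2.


D/200 = 40.0/200 = 0.2 m
(D/200)^2 = 0.2^2 = 0.04
BA = 3.141593 * 0.04 = 0.125664 ≈ 0.1257 m^2

0.1257 m^2


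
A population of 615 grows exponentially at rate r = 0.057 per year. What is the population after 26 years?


r*t = 0.057 * 26 = 1.482
exp(1.482) = 4.40174
N = 615 * 4.40174 = 2707.07 ≈ 2707

2707


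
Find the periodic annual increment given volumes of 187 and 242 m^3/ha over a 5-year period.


PAI = (V2 - V1) / period = (242 - 187) / 5 = 55 / 5 = 11.00 m^3/ha/yr

11.00 m^3/ha/yr


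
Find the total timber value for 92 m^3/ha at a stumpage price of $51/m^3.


Value = 92 * 51 = $4692/ha

$4692/ha


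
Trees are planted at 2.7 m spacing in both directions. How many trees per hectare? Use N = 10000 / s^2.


N = 10000 / 2.7^2 = 10000 / 7.29 = 1371.74 ≈ 1372 trees/ha

1372 trees/ha


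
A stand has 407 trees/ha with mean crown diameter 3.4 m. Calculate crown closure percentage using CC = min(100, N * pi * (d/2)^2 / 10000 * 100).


(d/2)^2 = (3.4/2)^2 = 1.7^2 = 2.89
Crown area = 3.141593 * 2.89 = 9.07920 m^2
N * area / 10000 * 100 = 407 * 9.07920 / 10000 * 100 = 36.9523
CC = min(100, 36.9523) = 36.9523 ≈ 37.0%

37.0%


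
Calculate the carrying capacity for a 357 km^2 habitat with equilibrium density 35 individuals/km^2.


K = 35 * 357 = 12495 individuals

12495 individuals


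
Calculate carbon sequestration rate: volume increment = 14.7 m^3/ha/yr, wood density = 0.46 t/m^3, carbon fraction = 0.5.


C = 14.7 * 0.46 * 0.5 = 3.381 ≈ 3.38 t C/ha/yr

3.38 t C/ha/yr


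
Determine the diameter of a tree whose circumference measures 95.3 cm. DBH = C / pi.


DBH = C / pi = 95.3 / 3.141593 = 30.3349 ≈ 30.33 cm

30.33 cm


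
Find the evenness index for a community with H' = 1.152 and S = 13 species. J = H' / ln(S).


ln(13) = 2.56495
J = H' / ln(S) = 1.152 / 2.56495 = 0.449132 ≈ 0.4491

0.4491


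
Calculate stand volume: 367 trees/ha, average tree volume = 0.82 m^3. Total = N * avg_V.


V_stand = 367 * 0.82 = 300.94 ≈ 300.9 m^3/ha

300.9 m^3/ha


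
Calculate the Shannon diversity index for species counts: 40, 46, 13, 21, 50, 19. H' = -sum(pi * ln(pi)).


Total N = 40 + 46 + 13 + 21 + 50 + 19 = 189
Per-species terms:
  p = 40/189 = 0.211640; ln(p) = -1.552869; p*ln(p) = 0.211640 * (-1.552869) = -0.328649
  p = 46/189 = 0.243386; ln(p) = -1.413107; p*ln(p) = 0.243386 * (-1.413107) = -0.343930
  p = 13/189 = 0.068783; ln(p) = -2.676799; p*ln(p) = 0.068783 * (-2.676799) = -0.184118
  p = 21/189 = 0.111111; ln(p) = -2.197226; p*ln(p) = 0.111111 * (-2.197226) = -0.244136
  p = 50/189 = 0.264550; ln(p) = -1.329725; p*ln(p) = 0.264550 * (-1.329725) = -0.351779
  p = 19/189 = 0.100529; ln(p) = -2.297309; p*ln(p) = 0.100529 * (-2.297309) = -0.230946
sum(p*ln(p)) = (-0.328649) + (-0.343930) + (-0.184118) + (-0.244136) + (-0.351779) + (-0.230946) = -1.683558
H' = -(-1.683558) = 1.683558 ≈ 1.6836

1.6836


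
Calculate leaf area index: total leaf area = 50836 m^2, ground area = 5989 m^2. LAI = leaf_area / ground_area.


LAI = 50836 / 5989 = 8.4882 ≈ 8.49

8.49


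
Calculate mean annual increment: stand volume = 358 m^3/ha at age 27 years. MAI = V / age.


MAI = 358 / 27 = 13.2593 ≈ 13.26 m^3/ha/yr

13.26 m^3/ha/yr


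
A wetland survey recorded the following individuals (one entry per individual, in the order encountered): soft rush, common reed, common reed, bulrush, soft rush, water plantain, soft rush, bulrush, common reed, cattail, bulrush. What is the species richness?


Total individuals logged = 11
Distinct species (count of individuals): soft rush (3), common reed (3), bulrush (3), water plantain (1), cattail (1)
Species richness = number of distinct species = 5

5


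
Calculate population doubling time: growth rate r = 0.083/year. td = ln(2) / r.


td = ln(2) / 0.083 = 0.693147 / 0.083 = 8.35117 ≈ 8.4 years

8.4 years


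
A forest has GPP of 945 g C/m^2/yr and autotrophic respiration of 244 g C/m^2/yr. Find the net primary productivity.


NPP = GPP - Ra = 945 - 244 = 701 g C/m^2/yr

701 g C/m^2/yr


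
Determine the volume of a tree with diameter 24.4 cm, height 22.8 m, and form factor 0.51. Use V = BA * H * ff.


(D/200)^2 = (24.4/200)^2 = 0.122^2 = 0.014884
BA = 3.141593 * 0.014884 = 0.0467595 m^2
V = 0.0467595 * 22.8 * 0.51 = 0.543719 ≈ 0.544 m^3

0.544 m^3


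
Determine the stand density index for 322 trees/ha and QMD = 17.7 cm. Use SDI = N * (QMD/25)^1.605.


QMD/25 = 17.7/25 = 0.708
(0.708)^1.605 = exp(1.605 * ln(0.708)) = exp(1.605 * (-0.345311)) = exp(-0.554224) = 0.574518
SDI = 322 * 0.574518 = 184.995 ≈ 185

185


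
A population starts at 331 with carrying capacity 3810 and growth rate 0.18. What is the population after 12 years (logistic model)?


(K - N0)/N0 = (3810 - 331)/331 = 3479/331 = 10.5106
r*t = 0.18 * 12 = 2.16; exp(-2.16) = 0.115325
10.5106 * 0.115325 = 1.21213
1 + 1.21213 = 2.21213
N = 3810 / 2.21213 = 1722.32 ≈ 1722

1722


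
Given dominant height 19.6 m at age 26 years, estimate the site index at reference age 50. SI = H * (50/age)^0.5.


50/26 = 1.92308
(1.92308)^0.5 = 1.38675
SI = 19.6 * 1.38675 = 27.1803 ≈ 27.2 m

27.2 m


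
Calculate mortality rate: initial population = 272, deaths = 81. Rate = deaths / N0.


Mortality rate = 81 / 272 = 0.297794 ≈ 0.2978

0.2978


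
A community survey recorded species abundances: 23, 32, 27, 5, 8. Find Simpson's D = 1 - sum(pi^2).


Total N = 23 + 32 + 27 + 5 + 8 = 95
Per-species terms:
  p = 23/95 = 0.242105; p^2 = 0.242105^2 = 0.058615
  p = 32/95 = 0.336842; p^2 = 0.336842^2 = 0.113463
  p = 27/95 = 0.284211; p^2 = 0.284211^2 = 0.080776
  p = 5/95 = 0.052632; p^2 = 0.052632^2 = 0.002770
  p = 8/95 = 0.084211; p^2 = 0.084211^2 = 0.007091
sum(p^2) = 0.058615 + 0.113463 + 0.080776 + 0.002770 + 0.007091 = 0.262715
D = 1 - 0.262715 = 0.737285 ≈ 0.7373

0.7373


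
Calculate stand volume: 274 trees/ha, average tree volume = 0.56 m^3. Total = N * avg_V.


V_stand = 274 * 0.56 = 153.44 ≈ 153.4 m^3/ha

153.4 m^3/ha


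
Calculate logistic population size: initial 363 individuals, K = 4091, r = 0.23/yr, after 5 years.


(K - N0)/N0 = (4091 - 363)/363 = 3728/363 = 10.2700
r*t = 0.23 * 5 = 1.15; exp(-1.15) = 0.316637
10.2700 * 0.316637 = 3.25186
1 + 3.25186 = 4.25186
N = 4091 / 4.25186 = 962.167 ≈ 962

962


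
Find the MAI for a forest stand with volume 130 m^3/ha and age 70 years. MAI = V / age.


MAI = 130 / 70 = 1.8571 ≈ 1.86 m^3/ha/yr

1.86 m^3/ha/yr


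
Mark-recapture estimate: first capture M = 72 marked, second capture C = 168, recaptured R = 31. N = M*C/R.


N = M * C / R = 72 * 168 / 31 = 12096 / 31 = 390.19 ≈ 390

390 individuals


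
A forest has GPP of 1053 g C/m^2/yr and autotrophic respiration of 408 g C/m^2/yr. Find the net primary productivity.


NPP = GPP - Ra = 1053 - 408 = 645 g C/m^2/yr

645 g C/m^2/yr


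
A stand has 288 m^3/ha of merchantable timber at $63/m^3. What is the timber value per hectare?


Value = 288 * 63 = $18144/ha

$18144/ha


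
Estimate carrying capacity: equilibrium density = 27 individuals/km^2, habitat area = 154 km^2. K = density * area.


K = 27 * 154 = 4158 individuals

4158 individuals


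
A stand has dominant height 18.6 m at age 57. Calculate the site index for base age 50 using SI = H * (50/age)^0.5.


50/57 = 0.877193
(0.877193)^0.5 = 0.936586
SI = 18.6 * 0.936586 = 17.4205 ≈ 17.4 m

17.4 m


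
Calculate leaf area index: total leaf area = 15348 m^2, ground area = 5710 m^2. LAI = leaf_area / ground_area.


LAI = 15348 / 5710 = 2.6879 ≈ 2.69

2.69


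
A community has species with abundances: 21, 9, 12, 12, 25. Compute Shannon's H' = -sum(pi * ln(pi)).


Total N = 21 + 9 + 12 + 12 + 25 = 79
Per-species terms:
  p = 21/79 = 0.265823; ln(p) = -1.324925; p*ln(p) = 0.265823 * (-1.324925) = -0.352196
  p = 9/79 = 0.113924; ln(p) = -2.172224; p*ln(p) = 0.113924 * (-2.172224) = -0.247468
  p = 12/79 = 0.151899; ln(p) = -1.884539; p*ln(p) = 0.151899 * (-1.884539) = -0.286260
  p = 12/79 = 0.151899; ln(p) = -1.884539; p*ln(p) = 0.151899 * (-1.884539) = -0.286260
  p = 25/79 = 0.316456; ln(p) = -1.150571; p*ln(p) = 0.316456 * (-1.150571) = -0.364105
sum(p*ln(p)) = (-0.352196) + (-0.247468) + (-0.286260) + (-0.286260) + (-0.364105) = -1.536289
H' = -(-1.536289) = 1.536289 ≈ 1.5363

1.5363


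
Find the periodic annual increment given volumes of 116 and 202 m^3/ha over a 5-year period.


PAI = (V2 - V1) / period = (202 - 116) / 5 = 86 / 5 = 17.20 m^3/ha/yr

17.20 m^3/ha/yr


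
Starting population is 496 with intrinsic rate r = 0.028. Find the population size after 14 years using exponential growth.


r*t = 0.028 * 14 = 0.392
exp(0.392) = 1.47994
N = 496 * 1.47994 = 734.050 ≈ 734

734


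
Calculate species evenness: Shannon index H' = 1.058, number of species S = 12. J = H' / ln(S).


ln(12) = 2.48491
J = H' / ln(S) = 1.058 / 2.48491 = 0.425770 ≈ 0.4258

0.4258


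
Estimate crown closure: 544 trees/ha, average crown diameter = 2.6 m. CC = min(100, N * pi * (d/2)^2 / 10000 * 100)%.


(d/2)^2 = (2.6/2)^2 = 1.3^2 = 1.69
Crown area = 3.141593 * 1.69 = 5.30929 m^2
N * area / 10000 * 100 = 544 * 5.30929 / 10000 * 100 = 28.8825
CC = min(100, 28.8825) = 28.8825 ≈ 28.9%

28.9%


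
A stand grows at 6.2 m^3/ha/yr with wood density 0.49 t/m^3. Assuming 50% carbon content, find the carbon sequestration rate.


C = 6.2 * 0.49 * 0.5 = 1.519 ≈ 1.52 t C/ha/yr

1.52 t C/ha/yr


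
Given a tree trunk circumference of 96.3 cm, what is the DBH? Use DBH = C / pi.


DBH = C / pi = 96.3 / 3.141593 = 30.6532 ≈ 30.65 cm

30.65 cm


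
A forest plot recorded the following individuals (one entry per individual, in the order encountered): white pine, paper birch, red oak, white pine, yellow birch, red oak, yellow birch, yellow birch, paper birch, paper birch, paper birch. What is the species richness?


Total individuals logged = 11
Distinct species (count of individuals): white pine (2), paper birch (4), red oak (2), yellow birch (3)
Species richness = number of distinct species = 4

4


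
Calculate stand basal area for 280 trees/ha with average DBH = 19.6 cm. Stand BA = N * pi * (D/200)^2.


(D/200)^2 = (19.6/200)^2 = 0.098^2 = 0.009604
Individual BA = 3.141593 * 0.009604 = 0.0301719 m^2
Stand BA = 280 * 0.0301719 = 8.44813 ≈ 8.45 m^2/ha

8.45 m^2/ha


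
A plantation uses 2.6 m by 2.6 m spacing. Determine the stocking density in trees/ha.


N = 10000 / 2.6^2 = 10000 / 6.76 = 1479.29 ≈ 1479 trees/ha

1479 trees/ha


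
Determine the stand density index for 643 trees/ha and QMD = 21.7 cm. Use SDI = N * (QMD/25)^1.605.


QMD/25 = 21.7/25 = 0.868
(0.868)^1.605 = exp(1.605 * ln(0.868)) = exp(1.605 * (-0.141564)) = exp(-0.227210) = 0.796753
SDI = 643 * 0.796753 = 512.312 ≈ 512

512


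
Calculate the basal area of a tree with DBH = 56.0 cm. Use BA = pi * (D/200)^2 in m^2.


D/200 = 56.0/200 = 0.28 m
(D/200)^2 = 0.28^2 = 0.0784
BA = 3.141593 * 0.0784 = 0.246301 ≈ 0.2463 m^2

0.2463 m^2


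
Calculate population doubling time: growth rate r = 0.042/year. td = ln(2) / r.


td = ln(2) / 0.042 = 0.693147 / 0.042 = 16.5035 ≈ 16.5 years

16.5 years


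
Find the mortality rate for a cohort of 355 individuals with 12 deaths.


Mortality rate = 12 / 355 = 0.033803 ≈ 0.0338

0.0338


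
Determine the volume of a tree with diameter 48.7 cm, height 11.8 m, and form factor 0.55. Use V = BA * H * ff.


(D/200)^2 = (48.7/200)^2 = 0.2435^2 = 0.05929225
BA = 3.141593 * 0.05929225 = 0.186272 m^2
V = 0.186272 * 11.8 * 0.55 = 1.20891 ≈ 1.209 m^3

1.209 m^3


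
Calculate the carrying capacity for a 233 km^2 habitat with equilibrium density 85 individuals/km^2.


K = 85 * 233 = 19805 individuals

19805 individuals


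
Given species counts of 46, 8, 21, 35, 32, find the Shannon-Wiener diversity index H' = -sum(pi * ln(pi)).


Total N = 46 + 8 + 21 + 35 + 32 = 142
Per-species terms:
  p = 46/142 = 0.323944; ln(p) = -1.127185; p*ln(p) = 0.323944 * (-1.127185) = -0.365145
  p = 8/142 = 0.056338; ln(p) = -2.876386; p*ln(p) = 0.056338 * (-2.876386) = -0.162050
  p = 21/142 = 0.147887; ln(p) = -1.911307; p*ln(p) = 0.147887 * (-1.911307) = -0.282657
  p = 35/142 = 0.246479; ln(p) = -1.400478; p*ln(p) = 0.246479 * (-1.400478) = -0.345188
  p = 32/142 = 0.225352; ln(p) = -1.490092; p*ln(p) = 0.225352 * (-1.490092) = -0.335795
sum(p*ln(p)) = (-0.365145) + (-0.162050) + (-0.282657) + (-0.345188) + (-0.335795) = -1.490835
H' = -(-1.490835) = 1.490835 ≈ 1.4908

1.4908


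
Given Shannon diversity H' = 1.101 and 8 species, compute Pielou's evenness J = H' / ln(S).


ln(8) = 2.07944
J = H' / ln(S) = 1.101 / 2.07944 = 0.529469 ≈ 0.5295

0.5295


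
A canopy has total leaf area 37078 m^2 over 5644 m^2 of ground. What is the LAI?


LAI = 37078 / 5644 = 6.5695 ≈ 6.57

6.57


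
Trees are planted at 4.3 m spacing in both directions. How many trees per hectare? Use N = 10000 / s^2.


N = 10000 / 4.3^2 = 10000 / 18.49 = 540.833 ≈ 541 trees/ha

541 trees/ha


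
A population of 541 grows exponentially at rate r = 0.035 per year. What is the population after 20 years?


r*t = 0.035 * 20 = 0.7
exp(0.7) = 2.01375
N = 541 * 2.01375 = 1089.44 ≈ 1089

1089


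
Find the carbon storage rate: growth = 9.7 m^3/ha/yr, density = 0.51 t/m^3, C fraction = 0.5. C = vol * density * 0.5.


C = 9.7 * 0.51 * 0.5 = 2.4735 ≈ 2.47 t C/ha/yr

2.47 t C/ha/yr


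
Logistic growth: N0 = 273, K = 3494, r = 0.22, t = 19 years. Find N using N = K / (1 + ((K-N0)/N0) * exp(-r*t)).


(K - N0)/N0 = (3494 - 273)/273 = 3221/273 = 11.7985
r*t = 0.22 * 19 = 4.18; exp(-4.18) = 0.0152985
11.7985 * 0.0152985 = 0.180499
1 + 0.180499 = 1.18050
N = 3494 / 1.18050 = 2959.76 ≈ 2960

2960


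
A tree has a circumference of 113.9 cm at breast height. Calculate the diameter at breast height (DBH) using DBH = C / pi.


DBH = C / pi = 113.9 / 3.141593 = 36.2555 ≈ 36.26 cm

36.26 cm


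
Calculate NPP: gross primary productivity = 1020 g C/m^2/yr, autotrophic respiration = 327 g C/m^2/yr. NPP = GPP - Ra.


NPP = GPP - Ra = 1020 - 327 = 693 g C/m^2/yr

693 g C/m^2/yr


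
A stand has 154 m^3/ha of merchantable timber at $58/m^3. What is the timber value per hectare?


Value = 154 * 58 = $8932/ha

$8932/ha


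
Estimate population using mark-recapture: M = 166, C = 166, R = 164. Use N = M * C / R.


N = M * C / R = 166 * 166 / 164 = 27556 / 164 = 168.02 ≈ 168

168 individuals


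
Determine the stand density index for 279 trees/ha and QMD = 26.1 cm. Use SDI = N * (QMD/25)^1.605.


QMD/25 = 26.1/25 = 1.044
(1.044)^1.605 = exp(1.605 * ln(1.044)) = exp(1.605 * 0.0430595) = exp(0.0691105) = 1.07155
SDI = 279 * 1.07155 = 298.962 ≈ 299

299


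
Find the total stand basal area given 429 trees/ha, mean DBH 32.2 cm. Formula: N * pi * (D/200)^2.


(D/200)^2 = (32.2/200)^2 = 0.161^2 = 0.025921
Individual BA = 3.141593 * 0.025921 = 0.0814332 m^2
Stand BA = 429 * 0.0814332 = 34.9348 ≈ 34.93 m^2/ha

34.93 m^2/ha


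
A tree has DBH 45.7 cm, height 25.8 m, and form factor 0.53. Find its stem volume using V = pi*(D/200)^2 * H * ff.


(D/200)^2 = (45.7/200)^2 = 0.2285^2 = 0.05221225
BA = 3.141593 * 0.05221225 = 0.164030 m^2
V = 0.164030 * 25.8 * 0.53 = 2.24295 ≈ 2.243 m^3

2.243 m^3


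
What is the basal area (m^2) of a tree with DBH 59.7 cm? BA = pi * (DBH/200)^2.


D/200 = 59.7/200 = 0.2985 m
(D/200)^2 = 0.2985^2 = 0.08910225
BA = 3.141593 * 0.08910225 = 0.279923 ≈ 0.2799 m^2

0.2799 m^2


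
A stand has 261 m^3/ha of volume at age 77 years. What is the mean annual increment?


MAI = 261 / 77 = 3.3896 ≈ 3.39 m^3/ha/yr

3.39 m^3/ha/yr


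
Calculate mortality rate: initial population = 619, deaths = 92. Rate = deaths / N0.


Mortality rate = 92 / 619 = 0.148627 ≈ 0.1486

0.1486


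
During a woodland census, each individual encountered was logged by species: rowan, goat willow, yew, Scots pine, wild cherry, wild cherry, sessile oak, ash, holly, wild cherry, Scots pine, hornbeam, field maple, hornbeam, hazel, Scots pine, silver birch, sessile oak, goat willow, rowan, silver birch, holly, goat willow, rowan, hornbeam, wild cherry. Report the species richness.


Total individuals logged = 26
Distinct species (count of individuals): rowan (3), goat willow (3), yew (1), Scots pine (3), wild cherry (4), sessile oak (2), ash (1), holly (2), hornbeam (3), field maple (1), hazel (1), silver birch (2)
Species richness = number of distinct species = 12

12


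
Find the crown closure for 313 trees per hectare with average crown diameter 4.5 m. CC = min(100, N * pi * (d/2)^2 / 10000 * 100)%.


(d/2)^2 = (4.5/2)^2 = 2.25^2 = 5.0625
Crown area = 3.141593 * 5.0625 = 15.9043 m^2
N * area / 10000 * 100 = 313 * 15.9043 / 10000 * 100 = 49.7805
CC = min(100, 49.7805) = 49.7805 ≈ 49.8%

49.8%


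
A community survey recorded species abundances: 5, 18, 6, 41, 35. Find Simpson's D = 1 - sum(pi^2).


Total N = 5 + 18 + 6 + 41 + 35 = 105
Per-species terms:
  p = 5/105 = 0.047619; p^2 = 0.047619^2 = 0.002268
  p = 18/105 = 0.171429; p^2 = 0.171429^2 = 0.029388
  p = 6/105 = 0.057143; p^2 = 0.057143^2 = 0.003265
  p = 41/105 = 0.390476; p^2 = 0.390476^2 = 0.152472
  p = 35/105 = 0.333333; p^2 = 0.333333^2 = 0.111111
sum(p^2) = 0.002268 + 0.029388 + 0.003265 + 0.152472 + 0.111111 = 0.298504
D = 1 - 0.298504 = 0.701496 ≈ 0.7015

0.7015


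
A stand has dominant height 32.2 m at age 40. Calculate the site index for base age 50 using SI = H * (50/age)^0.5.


50/40 = 1.25000
(1.25000)^0.5 = 1.11803
SI = 32.2 * 1.11803 = 36.0006 ≈ 36.0 m

36.0 m


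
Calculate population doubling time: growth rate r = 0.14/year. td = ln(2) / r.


td = ln(2) / 0.14 = 0.693147 / 0.14 = 4.95105 ≈ 5.0 years

5.0 years


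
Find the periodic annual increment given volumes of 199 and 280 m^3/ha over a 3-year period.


PAI = (V2 - V1) / period = (280 - 199) / 3 = 81 / 3 = 27.00 m^3/ha/yr

27.00 m^3/ha/yr


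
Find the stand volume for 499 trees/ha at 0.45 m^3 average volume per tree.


V_stand = 499 * 0.45 = 224.55 ≈ 224.6 m^3/ha

224.6 m^3/ha


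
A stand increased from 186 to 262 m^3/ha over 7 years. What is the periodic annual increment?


PAI = (V2 - V1) / period = (262 - 186) / 7 = 76 / 7 = 10.8571 ≈ 10.86 m^3/ha/yr

10.86 m^3/ha/yr


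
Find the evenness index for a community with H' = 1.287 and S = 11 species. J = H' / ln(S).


ln(11) = 2.39790
J = H' / ln(S) = 1.287 / 2.39790 = 0.536720 ≈ 0.5367

0.5367


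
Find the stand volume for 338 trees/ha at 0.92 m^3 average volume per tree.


V_stand = 338 * 0.92 = 310.96 ≈ 311.0 m^3/ha

311.0 m^3/ha


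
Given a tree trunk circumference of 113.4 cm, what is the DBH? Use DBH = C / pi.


DBH = C / pi = 113.4 / 3.141593 = 36.0963 ≈ 36.10 cm

36.10 cm


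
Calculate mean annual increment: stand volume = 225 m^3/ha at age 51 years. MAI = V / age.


MAI = 225 / 51 = 4.4118 ≈ 4.41 m^3/ha/yr

4.41 m^3/ha/yr


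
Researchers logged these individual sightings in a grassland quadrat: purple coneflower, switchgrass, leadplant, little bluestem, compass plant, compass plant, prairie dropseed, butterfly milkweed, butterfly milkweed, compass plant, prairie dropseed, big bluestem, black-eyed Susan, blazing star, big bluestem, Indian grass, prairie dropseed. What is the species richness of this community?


Total individuals logged = 17
Distinct species (count of individuals): purple coneflower (1), switchgrass (1), leadplant (1), little bluestem (1), compass plant (3), prairie dropseed (3), butterfly milkweed (2), big bluestem (2), black-eyed Susan (1), blazing star (1), Indian grass (1)
Species richness = number of distinct species = 11

11


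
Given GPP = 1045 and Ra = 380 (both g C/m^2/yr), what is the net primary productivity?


NPP = GPP - Ra = 1045 - 380 = 665 g C/m^2/yr

665 g C/m^2/yr


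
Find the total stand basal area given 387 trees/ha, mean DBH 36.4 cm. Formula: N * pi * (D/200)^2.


(D/200)^2 = (36.4/200)^2 = 0.182^2 = 0.033124
Individual BA = 3.141593 * 0.033124 = 0.104062 m^2
Stand BA = 387 * 0.104062 = 40.2720 ≈ 40.27 m^2/ha

40.27 m^2/ha


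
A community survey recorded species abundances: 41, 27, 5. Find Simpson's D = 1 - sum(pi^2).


Total N = 41 + 27 + 5 = 73
Per-species terms:
  p = 41/73 = 0.561644; p^2 = 0.561644^2 = 0.315444
  p = 27/73 = 0.369863; p^2 = 0.369863^2 = 0.136799
  p = 5/73 = 0.068493; p^2 = 0.068493^2 = 0.004691
sum(p^2) = 0.315444 + 0.136799 + 0.004691 = 0.456934
D = 1 - 0.456934 = 0.543066 ≈ 0.5431

0.5431


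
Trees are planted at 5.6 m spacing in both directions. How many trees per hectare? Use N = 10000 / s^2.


N = 10000 / 5.6^2 = 10000 / 31.36 = 318.878 ≈ 319 trees/ha

319 trees/ha


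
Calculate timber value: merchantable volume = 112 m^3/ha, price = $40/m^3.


Value = 112 * 40 = $4480/ha

$4480/ha


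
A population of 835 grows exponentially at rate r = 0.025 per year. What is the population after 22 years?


r*t = 0.025 * 22 = 0.55
exp(0.55) = 1.73325
N = 835 * 1.73325 = 1447.26 ≈ 1447

1447


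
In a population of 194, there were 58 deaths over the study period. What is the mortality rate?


Mortality rate = 58 / 194 = 0.298969 ≈ 0.2990

0.2990


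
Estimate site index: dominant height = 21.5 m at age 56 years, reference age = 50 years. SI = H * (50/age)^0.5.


50/56 = 0.892857
(0.892857)^0.5 = 0.944911
SI = 21.5 * 0.944911 = 20.3156 ≈ 20.3 m

20.3 m


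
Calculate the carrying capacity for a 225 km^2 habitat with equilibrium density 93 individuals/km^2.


K = 93 * 225 = 20925 individuals

20925 individuals


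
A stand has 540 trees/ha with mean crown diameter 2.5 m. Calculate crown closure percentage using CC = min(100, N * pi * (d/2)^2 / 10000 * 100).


(d/2)^2 = (2.5/2)^2 = 1.25^2 = 1.5625
Crown area = 3.141593 * 1.5625 = 4.90874 m^2
N * area / 10000 * 100 = 540 * 4.90874 / 10000 * 100 = 26.5072
CC = min(100, 26.5072) = 26.5072 ≈ 26.5%

26.5%


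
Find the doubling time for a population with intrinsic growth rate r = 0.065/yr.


td = ln(2) / 0.065 = 0.693147 / 0.065 = 10.6638 ≈ 10.7 years

10.7 years


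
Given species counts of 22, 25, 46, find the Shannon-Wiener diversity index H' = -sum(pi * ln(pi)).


Total N = 22 + 25 + 46 = 93
Per-species terms:
  p = 22/93 = 0.236559; ln(p) = -1.441558; p*ln(p) = 0.236559 * (-1.441558) = -0.341014
  p = 25/93 = 0.268817; ln(p) = -1.313724; p*ln(p) = 0.268817 * (-1.313724) = -0.353151
  p = 46/93 = 0.494624; ln(p) = -0.703957; p*ln(p) = 0.494624 * (-0.703957) = -0.348194
sum(p*ln(p)) = (-0.341014) + (-0.353151) + (-0.348194) = -1.042359
H' = -(-1.042359) = 1.042359 ≈ 1.0424

1.0424


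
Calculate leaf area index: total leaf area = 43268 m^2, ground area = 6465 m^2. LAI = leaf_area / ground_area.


LAI = 43268 / 6465 = 6.6927 ≈ 6.69

6.69


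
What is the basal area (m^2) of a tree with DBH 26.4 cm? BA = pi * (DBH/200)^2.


D/200 = 26.4/200 = 0.132 m
(D/200)^2 = 0.132^2 = 0.017424
BA = 3.141593 * 0.017424 = 0.0547391 ≈ 0.0547 m^2

0.0547 m^2


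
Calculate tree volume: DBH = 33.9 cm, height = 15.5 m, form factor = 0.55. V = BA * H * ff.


(D/200)^2 = (33.9/200)^2 = 0.1695^2 = 0.02873025
BA = 3.141593 * 0.02873025 = 0.0902588 m^2
V = 0.0902588 * 15.5 * 0.55 = 0.769456 ≈ 0.769 m^3

0.769 m^3


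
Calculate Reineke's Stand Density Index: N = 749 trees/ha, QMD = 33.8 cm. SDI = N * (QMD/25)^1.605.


QMD/25 = 33.8/25 = 1.352
(1.352)^1.605 = exp(1.605 * ln(1.352)) = exp(1.605 * 0.301585) = exp(0.484044) = 1.62262
SDI = 749 * 1.62262 = 1215.34 ≈ 1215

1215


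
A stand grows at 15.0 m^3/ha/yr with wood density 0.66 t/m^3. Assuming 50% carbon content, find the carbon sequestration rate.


C = 15.0 * 0.66 * 0.5 = 4.95 t C/ha/yr

4.95 t C/ha/yr


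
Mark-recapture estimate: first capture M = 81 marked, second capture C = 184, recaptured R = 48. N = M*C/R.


N = M * C / R = 81 * 184 / 48 = 14904 / 48 = 310.50 ≈ 311

311 individuals


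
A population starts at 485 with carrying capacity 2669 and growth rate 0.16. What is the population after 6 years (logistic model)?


(K - N0)/N0 = (2669 - 485)/485 = 2184/485 = 4.50309
r*t = 0.16 * 6 = 0.96; exp(-0.96) = 0.382893
4.50309 * 0.382893 = 1.72420
1 + 1.72420 = 2.72420
N = 2669 / 2.72420 = 979.737 ≈ 980

980


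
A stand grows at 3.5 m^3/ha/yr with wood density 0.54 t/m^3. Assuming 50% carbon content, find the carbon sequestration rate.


C = 3.5 * 0.54 * 0.5 = 0.945 ≈ 0.95 t C/ha/yr

0.95 t C/ha/yr


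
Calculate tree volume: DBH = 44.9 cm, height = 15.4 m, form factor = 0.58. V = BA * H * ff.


(D/200)^2 = (44.9/200)^2 = 0.2245^2 = 0.05040025
BA = 3.141593 * 0.05040025 = 0.158337 m^2
V = 0.158337 * 15.4 * 0.58 = 1.41427 ≈ 1.414 m^3

1.414 m^3


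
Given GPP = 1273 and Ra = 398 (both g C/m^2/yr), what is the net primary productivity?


NPP = GPP - Ra = 1273 - 398 = 875 g C/m^2/yr

875 g C/m^2/yr


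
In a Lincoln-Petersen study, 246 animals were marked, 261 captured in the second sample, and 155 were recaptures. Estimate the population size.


N = M * C / R = 246 * 261 / 155 = 64206 / 155 = 414.23 ≈ 414

414 individuals
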